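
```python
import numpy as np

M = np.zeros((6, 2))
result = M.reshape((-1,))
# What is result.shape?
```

(12,)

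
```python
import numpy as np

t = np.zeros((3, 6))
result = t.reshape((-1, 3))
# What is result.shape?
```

(6, 3)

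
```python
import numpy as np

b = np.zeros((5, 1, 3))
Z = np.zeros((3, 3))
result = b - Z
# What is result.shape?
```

(5, 3, 3)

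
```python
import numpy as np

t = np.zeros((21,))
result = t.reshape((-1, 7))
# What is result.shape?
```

(3, 7)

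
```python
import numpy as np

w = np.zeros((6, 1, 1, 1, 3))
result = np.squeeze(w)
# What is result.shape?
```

(6, 3)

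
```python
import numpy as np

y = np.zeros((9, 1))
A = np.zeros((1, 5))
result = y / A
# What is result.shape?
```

(9, 5)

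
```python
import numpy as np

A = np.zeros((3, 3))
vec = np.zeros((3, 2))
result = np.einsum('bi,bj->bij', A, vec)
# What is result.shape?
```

(3, 3, 2)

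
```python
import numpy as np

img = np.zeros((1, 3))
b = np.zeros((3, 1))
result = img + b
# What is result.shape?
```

(3, 3)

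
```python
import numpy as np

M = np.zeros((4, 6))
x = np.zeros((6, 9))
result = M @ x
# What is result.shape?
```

(4, 9)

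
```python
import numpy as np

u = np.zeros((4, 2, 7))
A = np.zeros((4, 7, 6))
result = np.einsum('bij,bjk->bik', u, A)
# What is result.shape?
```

(4, 2, 6)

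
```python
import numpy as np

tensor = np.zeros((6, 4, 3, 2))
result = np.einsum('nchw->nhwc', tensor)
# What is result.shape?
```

(6, 3, 2, 4)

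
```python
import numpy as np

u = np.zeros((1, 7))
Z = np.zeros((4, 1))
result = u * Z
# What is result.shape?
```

(4, 7)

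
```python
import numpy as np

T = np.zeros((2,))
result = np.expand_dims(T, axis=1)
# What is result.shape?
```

(2, 1)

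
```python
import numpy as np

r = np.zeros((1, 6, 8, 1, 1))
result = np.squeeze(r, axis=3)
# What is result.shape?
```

(1, 6, 8, 1)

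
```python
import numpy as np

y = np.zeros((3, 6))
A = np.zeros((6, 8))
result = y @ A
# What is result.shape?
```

(3, 8)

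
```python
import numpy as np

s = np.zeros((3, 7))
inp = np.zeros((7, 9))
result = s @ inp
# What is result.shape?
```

(3, 9)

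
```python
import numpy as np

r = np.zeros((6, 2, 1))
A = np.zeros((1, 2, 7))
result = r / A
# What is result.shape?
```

(6, 2, 7)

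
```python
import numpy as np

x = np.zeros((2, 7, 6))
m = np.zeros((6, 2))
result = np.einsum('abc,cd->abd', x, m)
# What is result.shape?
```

(2, 7, 2)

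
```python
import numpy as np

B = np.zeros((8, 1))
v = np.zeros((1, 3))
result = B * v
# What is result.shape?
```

(8, 3)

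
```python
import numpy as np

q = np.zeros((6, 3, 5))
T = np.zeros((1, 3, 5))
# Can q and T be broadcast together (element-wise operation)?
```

Yes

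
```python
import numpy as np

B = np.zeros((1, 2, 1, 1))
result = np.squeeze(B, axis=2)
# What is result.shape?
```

(1, 2, 1)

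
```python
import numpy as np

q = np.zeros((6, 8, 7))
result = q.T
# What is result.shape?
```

(7, 8, 6)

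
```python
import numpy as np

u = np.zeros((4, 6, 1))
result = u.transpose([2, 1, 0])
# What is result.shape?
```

(1, 6, 4)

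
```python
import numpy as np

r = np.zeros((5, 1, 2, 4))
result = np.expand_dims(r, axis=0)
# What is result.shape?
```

(1, 5, 1, 2, 4)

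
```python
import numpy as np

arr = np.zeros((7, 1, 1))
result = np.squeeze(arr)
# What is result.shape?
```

(7,)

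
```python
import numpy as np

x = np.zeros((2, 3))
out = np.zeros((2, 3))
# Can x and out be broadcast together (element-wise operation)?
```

Yes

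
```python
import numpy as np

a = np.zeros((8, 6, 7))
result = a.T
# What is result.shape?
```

(7, 6, 8)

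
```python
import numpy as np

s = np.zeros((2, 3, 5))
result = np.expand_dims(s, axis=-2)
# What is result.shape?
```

(2, 3, 1, 5)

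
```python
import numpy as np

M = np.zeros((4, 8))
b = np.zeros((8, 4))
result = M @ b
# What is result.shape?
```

(4, 4)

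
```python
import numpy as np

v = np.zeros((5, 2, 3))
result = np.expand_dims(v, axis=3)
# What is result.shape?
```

(5, 2, 3, 1)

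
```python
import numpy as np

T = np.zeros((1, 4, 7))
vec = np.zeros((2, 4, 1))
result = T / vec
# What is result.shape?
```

(2, 4, 7)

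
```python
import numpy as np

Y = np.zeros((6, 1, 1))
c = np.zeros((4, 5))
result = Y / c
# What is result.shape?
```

(6, 4, 5)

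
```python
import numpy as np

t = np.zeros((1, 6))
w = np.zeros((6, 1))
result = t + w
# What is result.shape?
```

(6, 6)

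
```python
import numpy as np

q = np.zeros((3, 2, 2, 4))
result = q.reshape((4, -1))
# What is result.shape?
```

(4, 12)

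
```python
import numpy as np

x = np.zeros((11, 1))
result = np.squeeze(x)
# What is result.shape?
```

(11,)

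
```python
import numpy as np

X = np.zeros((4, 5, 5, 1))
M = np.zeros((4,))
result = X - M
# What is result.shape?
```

(4, 5, 5, 4)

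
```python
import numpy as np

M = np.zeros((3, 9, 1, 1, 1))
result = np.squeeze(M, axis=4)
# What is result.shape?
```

(3, 9, 1, 1)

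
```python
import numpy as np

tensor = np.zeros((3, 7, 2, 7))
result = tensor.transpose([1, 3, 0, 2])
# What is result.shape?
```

(7, 7, 3, 2)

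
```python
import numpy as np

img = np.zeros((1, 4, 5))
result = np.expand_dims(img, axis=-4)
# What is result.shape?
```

(1, 1, 4, 5)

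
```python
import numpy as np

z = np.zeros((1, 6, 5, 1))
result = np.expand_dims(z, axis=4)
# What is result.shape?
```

(1, 6, 5, 1, 1)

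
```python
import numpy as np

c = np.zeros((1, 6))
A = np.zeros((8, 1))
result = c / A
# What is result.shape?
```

(8, 6)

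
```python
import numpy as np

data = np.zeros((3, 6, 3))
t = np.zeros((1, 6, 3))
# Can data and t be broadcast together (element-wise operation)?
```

Yes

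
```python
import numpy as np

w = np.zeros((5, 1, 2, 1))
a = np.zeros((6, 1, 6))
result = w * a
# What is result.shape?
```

(5, 6, 2, 6)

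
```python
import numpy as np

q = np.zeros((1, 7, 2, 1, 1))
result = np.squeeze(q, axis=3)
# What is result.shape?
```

(1, 7, 2, 1)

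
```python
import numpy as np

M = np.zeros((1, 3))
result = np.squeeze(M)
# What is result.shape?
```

(3,)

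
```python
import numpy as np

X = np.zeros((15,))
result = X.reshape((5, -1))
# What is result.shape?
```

(5, 3)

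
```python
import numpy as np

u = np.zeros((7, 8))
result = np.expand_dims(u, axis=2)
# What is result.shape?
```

(7, 8, 1)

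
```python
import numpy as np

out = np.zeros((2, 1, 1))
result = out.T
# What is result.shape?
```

(1, 1, 2)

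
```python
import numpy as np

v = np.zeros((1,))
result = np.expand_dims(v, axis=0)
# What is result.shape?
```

(1, 1)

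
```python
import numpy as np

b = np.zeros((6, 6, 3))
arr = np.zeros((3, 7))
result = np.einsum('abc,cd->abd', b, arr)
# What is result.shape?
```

(6, 6, 7)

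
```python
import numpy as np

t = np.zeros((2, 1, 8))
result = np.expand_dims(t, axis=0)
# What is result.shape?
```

(1, 2, 1, 8)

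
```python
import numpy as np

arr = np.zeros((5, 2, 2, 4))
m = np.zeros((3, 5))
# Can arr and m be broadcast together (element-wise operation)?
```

No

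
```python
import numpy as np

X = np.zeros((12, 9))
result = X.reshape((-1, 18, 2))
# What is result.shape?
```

(3, 18, 2)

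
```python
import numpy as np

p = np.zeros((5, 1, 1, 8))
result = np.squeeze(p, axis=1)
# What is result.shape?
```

(5, 1, 8)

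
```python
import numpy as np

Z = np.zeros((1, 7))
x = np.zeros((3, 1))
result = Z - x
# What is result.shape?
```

(3, 7)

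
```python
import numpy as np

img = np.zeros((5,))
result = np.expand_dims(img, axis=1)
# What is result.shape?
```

(5, 1)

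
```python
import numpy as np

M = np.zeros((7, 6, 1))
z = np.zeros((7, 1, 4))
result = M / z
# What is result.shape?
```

(7, 6, 4)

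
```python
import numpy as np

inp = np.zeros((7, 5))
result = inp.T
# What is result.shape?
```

(5, 7)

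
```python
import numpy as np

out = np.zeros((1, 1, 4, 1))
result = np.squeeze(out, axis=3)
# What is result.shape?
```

(1, 1, 4)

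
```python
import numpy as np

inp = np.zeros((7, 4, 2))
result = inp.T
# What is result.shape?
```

(2, 4, 7)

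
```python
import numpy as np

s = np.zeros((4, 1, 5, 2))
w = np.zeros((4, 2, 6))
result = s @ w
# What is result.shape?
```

(4, 4, 5, 6)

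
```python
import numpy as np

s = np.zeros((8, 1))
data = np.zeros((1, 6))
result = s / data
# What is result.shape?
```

(8, 6)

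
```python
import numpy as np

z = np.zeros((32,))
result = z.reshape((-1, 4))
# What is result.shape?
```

(8, 4)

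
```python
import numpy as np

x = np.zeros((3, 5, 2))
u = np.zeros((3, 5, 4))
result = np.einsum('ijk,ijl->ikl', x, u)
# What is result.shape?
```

(3, 2, 4)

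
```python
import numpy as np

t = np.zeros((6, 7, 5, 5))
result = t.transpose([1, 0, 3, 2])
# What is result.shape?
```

(7, 6, 5, 5)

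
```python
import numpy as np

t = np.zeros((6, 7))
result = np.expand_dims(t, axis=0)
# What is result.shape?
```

(1, 6, 7)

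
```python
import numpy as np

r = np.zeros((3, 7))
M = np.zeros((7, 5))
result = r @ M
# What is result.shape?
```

(3, 5)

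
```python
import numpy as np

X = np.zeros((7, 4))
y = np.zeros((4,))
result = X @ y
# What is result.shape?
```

(7,)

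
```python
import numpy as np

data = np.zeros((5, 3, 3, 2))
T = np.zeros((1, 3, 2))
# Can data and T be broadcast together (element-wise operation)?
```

Yes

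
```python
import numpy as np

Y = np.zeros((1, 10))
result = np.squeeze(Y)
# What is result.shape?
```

(10,)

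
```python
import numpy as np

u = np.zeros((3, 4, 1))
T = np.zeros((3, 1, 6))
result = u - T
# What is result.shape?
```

(3, 4, 6)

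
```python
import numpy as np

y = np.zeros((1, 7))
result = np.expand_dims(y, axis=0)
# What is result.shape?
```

(1, 1, 7)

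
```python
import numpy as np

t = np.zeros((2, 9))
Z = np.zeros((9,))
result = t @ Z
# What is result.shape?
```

(2,)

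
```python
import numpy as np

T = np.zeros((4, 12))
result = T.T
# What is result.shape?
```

(12, 4)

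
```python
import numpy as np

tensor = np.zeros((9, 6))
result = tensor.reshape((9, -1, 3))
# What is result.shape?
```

(9, 2, 3)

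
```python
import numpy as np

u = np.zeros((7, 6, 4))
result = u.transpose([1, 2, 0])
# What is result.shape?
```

(6, 4, 7)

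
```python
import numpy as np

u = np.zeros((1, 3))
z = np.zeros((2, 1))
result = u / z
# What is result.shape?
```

(2, 3)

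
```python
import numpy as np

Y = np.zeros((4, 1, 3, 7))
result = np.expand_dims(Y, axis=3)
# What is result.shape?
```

(4, 1, 3, 1, 7)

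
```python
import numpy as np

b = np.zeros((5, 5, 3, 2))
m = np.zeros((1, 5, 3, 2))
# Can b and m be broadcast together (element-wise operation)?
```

Yes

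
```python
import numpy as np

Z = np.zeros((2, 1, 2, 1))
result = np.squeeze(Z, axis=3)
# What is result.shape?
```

(2, 1, 2)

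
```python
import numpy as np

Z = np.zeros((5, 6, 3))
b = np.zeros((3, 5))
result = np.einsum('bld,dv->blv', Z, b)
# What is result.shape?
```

(5, 6, 5)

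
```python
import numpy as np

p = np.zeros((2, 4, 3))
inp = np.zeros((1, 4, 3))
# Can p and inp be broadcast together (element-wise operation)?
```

Yes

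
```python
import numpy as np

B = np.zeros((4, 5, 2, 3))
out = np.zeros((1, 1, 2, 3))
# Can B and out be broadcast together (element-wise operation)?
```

Yes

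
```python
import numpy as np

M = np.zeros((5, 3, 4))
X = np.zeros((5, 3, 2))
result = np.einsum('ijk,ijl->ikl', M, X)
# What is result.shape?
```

(5, 4, 2)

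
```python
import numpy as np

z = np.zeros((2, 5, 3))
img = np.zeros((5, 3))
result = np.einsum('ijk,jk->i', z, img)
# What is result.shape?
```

(2,)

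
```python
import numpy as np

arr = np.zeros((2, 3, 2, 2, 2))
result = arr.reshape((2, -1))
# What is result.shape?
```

(2, 24)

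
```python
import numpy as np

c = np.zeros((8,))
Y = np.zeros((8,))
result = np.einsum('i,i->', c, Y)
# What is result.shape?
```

()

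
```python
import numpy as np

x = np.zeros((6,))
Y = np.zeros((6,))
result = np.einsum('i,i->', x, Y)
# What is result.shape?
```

()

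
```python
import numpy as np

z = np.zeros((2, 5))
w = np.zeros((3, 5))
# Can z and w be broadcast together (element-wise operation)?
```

No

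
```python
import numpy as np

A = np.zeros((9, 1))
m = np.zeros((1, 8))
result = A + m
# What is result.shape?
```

(9, 8)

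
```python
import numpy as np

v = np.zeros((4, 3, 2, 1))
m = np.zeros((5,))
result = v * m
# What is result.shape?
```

(4, 3, 2, 5)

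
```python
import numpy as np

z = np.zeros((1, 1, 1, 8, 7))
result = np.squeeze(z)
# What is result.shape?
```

(8, 7)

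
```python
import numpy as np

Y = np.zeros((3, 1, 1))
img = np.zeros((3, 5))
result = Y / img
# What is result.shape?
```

(3, 3, 5)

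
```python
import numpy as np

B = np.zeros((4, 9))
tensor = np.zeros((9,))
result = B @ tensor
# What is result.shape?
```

(4,)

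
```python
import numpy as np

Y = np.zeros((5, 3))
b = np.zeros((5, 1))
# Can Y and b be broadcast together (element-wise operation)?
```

Yes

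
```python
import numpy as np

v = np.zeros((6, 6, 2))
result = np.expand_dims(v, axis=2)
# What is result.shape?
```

(6, 6, 1, 2)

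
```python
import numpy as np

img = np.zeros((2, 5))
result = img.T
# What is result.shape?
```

(5, 2)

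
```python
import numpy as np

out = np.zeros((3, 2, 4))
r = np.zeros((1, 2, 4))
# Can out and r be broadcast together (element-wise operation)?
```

Yes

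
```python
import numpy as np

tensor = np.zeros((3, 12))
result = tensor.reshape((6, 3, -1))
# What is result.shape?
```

(6, 3, 2)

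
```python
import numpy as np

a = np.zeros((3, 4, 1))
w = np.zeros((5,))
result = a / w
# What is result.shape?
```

(3, 4, 5)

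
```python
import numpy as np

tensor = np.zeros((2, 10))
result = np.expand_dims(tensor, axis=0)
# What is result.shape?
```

(1, 2, 10)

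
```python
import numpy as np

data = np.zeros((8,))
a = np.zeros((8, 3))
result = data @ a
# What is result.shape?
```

(3,)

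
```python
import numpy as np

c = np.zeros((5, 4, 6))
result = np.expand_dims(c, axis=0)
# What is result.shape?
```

(1, 5, 4, 6)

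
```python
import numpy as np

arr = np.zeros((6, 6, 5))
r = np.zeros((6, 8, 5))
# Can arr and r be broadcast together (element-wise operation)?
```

No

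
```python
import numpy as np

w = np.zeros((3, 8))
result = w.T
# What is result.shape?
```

(8, 3)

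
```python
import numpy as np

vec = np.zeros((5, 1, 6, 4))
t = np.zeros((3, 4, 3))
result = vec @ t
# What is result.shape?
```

(5, 3, 6, 3)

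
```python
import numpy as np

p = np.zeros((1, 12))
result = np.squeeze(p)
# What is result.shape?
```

(12,)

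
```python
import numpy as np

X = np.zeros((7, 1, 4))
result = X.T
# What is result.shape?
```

(4, 1, 7)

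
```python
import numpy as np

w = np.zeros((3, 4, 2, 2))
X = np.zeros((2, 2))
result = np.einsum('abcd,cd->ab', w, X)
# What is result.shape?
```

(3, 4)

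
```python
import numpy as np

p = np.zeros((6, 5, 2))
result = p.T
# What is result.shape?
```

(2, 5, 6)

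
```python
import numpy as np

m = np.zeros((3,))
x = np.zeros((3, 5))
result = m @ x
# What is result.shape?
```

(5,)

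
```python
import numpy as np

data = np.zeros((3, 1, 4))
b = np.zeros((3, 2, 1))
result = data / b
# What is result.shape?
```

(3, 2, 4)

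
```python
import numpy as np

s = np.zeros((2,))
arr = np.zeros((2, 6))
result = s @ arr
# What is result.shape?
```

(6,)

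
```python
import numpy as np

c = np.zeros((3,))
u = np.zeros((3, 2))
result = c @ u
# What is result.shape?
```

(2,)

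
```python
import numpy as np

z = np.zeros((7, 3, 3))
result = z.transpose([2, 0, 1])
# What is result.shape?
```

(3, 7, 3)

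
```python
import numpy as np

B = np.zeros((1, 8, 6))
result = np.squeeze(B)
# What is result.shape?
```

(8, 6)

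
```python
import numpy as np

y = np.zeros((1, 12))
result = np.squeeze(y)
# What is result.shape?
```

(12,)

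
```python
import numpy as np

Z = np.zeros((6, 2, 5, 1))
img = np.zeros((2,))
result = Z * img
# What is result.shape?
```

(6, 2, 5, 2)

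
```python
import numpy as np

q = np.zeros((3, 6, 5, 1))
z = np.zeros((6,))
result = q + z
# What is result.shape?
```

(3, 6, 5, 6)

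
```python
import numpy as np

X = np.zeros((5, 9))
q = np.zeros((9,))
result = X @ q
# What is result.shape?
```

(5,)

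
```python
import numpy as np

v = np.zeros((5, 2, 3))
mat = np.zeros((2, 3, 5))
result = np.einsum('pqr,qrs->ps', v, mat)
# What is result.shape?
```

(5, 5)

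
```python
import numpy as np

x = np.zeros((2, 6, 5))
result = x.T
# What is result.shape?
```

(5, 6, 2)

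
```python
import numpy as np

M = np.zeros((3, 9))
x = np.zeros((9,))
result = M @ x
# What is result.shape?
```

(3,)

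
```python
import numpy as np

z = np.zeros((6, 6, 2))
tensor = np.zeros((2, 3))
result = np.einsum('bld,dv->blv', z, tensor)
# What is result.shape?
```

(6, 6, 3)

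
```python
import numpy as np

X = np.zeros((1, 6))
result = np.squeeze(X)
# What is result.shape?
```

(6,)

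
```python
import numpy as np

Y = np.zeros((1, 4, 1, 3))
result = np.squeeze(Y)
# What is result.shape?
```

(4, 3)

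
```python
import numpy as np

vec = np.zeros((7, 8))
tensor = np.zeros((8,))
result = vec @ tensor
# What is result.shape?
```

(7,)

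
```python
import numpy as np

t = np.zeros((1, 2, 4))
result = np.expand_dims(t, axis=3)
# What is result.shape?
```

(1, 2, 4, 1)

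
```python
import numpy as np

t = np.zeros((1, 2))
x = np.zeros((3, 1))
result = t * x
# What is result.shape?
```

(3, 2)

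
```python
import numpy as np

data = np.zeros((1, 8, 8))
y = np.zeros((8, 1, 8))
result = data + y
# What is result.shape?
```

(8, 8, 8)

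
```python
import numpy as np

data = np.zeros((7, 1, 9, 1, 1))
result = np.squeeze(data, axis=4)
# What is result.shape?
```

(7, 1, 9, 1)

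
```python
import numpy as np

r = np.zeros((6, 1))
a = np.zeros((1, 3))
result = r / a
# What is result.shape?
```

(6, 3)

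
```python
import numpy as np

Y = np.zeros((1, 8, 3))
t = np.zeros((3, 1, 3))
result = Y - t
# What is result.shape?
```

(3, 8, 3)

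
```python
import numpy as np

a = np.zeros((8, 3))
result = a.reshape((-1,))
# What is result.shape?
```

(24,)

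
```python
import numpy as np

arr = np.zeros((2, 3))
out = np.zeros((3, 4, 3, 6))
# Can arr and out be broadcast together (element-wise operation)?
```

No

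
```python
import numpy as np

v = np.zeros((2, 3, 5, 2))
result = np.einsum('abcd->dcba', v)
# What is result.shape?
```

(2, 5, 3, 2)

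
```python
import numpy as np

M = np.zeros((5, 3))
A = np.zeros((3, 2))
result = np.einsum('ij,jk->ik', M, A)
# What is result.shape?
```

(5, 2)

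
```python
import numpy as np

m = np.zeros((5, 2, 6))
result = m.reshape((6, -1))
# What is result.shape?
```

(6, 10)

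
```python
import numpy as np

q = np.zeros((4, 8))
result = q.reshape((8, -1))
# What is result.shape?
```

(8, 4)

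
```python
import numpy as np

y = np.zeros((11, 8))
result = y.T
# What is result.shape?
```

(8, 11)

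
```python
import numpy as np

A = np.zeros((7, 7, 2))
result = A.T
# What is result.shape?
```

(2, 7, 7)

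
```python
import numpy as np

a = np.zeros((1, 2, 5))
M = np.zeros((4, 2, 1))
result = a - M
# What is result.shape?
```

(4, 2, 5)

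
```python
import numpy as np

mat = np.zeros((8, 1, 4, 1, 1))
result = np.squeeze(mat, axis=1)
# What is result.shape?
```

(8, 4, 1, 1)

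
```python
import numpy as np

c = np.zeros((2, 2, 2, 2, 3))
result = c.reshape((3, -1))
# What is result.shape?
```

(3, 16)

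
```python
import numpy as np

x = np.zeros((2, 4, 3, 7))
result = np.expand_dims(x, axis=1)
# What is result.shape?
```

(2, 1, 4, 3, 7)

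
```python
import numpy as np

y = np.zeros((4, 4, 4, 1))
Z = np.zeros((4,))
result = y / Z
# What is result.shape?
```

(4, 4, 4, 4)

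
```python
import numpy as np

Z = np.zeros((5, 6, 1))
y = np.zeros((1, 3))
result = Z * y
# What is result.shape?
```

(5, 6, 3)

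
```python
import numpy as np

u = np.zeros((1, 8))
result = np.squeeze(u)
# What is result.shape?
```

(8,)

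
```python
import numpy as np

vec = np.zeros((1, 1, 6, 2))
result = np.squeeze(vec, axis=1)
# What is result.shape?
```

(1, 6, 2)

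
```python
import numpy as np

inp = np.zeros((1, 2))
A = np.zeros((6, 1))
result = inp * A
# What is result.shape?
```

(6, 2)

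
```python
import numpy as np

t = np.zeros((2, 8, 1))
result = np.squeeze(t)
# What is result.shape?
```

(2, 8)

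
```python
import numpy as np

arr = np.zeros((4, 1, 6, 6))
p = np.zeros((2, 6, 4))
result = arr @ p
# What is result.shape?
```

(4, 2, 6, 4)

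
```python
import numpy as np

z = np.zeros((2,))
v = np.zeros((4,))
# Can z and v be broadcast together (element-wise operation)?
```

No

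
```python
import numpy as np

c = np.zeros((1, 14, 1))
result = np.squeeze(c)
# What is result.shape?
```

(14,)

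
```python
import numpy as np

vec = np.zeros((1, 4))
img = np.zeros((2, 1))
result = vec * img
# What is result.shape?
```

(2, 4)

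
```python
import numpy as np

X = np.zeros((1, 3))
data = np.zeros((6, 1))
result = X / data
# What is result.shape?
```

(6, 3)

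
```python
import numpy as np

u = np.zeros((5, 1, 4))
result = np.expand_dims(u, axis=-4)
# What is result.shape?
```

(1, 5, 1, 4)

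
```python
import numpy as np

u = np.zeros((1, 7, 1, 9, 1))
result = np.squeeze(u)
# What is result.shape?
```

(7, 9)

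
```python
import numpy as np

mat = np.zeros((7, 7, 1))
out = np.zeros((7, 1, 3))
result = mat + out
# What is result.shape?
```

(7, 7, 3)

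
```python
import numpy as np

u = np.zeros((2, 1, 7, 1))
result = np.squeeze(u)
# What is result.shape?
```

(2, 7)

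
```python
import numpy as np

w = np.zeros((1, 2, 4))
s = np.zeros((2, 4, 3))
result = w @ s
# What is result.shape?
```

(2, 2, 3)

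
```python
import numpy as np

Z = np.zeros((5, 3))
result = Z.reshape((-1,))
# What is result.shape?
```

(15,)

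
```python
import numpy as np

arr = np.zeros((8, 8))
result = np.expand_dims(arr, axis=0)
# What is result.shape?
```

(1, 8, 8)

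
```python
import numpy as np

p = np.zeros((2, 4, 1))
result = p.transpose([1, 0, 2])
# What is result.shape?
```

(4, 2, 1)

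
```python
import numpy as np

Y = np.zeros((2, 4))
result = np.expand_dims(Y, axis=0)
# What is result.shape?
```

(1, 2, 4)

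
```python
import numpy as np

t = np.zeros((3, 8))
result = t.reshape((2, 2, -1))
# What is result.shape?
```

(2, 2, 6)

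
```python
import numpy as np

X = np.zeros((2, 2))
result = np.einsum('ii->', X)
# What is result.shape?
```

()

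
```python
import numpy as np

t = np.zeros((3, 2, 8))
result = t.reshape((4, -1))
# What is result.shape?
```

(4, 12)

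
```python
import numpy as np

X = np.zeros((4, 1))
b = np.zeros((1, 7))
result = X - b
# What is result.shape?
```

(4, 7)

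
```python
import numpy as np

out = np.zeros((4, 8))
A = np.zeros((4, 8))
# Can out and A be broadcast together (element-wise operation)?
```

Yes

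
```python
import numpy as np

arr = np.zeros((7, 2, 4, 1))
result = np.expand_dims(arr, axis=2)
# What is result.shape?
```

(7, 2, 1, 4, 1)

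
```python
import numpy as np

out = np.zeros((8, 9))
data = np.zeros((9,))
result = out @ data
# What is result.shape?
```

(8,)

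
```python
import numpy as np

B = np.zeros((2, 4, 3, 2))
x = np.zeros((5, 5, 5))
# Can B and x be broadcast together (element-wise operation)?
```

No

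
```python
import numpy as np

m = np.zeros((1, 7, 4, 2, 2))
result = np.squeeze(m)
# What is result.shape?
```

(7, 4, 2, 2)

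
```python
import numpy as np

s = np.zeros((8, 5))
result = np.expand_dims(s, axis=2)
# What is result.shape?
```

(8, 5, 1)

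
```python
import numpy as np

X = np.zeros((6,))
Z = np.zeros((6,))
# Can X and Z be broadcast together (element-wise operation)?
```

Yes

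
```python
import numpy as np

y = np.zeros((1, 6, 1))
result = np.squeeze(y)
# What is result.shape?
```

(6,)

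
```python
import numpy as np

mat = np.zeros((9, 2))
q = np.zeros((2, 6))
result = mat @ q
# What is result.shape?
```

(9, 6)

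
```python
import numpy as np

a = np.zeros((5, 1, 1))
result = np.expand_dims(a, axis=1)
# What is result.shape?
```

(5, 1, 1, 1)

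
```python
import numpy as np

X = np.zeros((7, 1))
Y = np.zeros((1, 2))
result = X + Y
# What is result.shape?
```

(7, 2)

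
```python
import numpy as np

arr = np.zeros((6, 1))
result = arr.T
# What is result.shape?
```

(1, 6)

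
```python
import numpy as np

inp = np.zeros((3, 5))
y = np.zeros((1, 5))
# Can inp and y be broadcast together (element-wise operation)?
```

Yes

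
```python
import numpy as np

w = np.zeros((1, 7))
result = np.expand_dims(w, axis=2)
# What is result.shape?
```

(1, 7, 1)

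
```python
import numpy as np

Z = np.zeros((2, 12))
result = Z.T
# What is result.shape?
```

(12, 2)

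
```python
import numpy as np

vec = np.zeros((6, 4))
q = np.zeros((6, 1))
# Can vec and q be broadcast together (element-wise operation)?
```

Yes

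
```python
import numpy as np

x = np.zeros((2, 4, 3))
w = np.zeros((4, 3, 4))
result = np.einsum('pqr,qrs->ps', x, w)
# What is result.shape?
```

(2, 4)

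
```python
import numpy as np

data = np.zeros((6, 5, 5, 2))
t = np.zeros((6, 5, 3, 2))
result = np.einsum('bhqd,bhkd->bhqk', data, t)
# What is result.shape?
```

(6, 5, 5, 3)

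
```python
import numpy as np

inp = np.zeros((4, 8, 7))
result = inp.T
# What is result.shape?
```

(7, 8, 4)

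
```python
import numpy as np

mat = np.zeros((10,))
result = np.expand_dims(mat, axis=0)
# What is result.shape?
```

(1, 10)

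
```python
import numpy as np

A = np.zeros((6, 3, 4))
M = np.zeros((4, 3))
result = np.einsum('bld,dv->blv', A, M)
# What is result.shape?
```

(6, 3, 3)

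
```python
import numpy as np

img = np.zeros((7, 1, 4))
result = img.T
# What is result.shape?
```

(4, 1, 7)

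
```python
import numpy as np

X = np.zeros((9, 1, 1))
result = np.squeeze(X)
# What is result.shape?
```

(9,)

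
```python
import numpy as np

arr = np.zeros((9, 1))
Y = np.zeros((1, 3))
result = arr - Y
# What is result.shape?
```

(9, 3)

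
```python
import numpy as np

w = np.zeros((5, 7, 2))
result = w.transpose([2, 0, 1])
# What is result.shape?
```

(2, 5, 7)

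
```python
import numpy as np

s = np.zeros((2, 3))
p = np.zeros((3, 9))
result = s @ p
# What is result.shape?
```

(2, 9)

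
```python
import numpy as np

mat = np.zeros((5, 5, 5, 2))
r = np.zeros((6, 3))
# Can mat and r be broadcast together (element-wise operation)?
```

No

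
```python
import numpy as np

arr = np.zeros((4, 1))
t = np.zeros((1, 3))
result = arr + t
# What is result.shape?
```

(4, 3)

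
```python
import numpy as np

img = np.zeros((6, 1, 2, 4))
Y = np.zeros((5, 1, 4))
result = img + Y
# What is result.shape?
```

(6, 5, 2, 4)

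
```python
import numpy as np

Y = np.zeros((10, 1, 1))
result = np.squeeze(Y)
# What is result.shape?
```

(10,)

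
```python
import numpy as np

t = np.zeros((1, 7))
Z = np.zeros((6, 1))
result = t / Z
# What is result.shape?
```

(6, 7)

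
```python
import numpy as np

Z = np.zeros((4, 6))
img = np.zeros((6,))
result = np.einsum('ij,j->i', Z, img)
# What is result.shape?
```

(4,)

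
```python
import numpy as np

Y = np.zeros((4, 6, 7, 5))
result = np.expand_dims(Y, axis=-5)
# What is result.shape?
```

(1, 4, 6, 7, 5)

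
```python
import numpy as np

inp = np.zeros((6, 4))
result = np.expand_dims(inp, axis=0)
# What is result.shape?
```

(1, 6, 4)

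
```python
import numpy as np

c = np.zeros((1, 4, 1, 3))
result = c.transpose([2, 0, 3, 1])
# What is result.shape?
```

(1, 1, 3, 4)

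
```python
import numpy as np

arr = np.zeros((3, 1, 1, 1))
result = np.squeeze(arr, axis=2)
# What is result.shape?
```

(3, 1, 1)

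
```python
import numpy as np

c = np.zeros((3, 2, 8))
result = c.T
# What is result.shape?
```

(8, 2, 3)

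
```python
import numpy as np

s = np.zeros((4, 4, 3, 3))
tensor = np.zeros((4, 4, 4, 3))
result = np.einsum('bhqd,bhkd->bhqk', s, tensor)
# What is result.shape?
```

(4, 4, 3, 4)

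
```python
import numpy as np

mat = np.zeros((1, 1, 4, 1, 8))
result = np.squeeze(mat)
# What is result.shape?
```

(4, 8)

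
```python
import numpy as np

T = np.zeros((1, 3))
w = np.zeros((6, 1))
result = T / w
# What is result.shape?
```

(6, 3)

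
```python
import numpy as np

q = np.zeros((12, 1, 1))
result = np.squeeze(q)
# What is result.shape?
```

(12,)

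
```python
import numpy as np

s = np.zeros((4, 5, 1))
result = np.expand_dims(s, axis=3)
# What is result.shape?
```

(4, 5, 1, 1)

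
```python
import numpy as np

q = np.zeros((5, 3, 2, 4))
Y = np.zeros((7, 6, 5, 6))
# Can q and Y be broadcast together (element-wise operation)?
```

No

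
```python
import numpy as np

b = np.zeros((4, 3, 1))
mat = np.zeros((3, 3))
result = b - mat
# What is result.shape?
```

(4, 3, 3)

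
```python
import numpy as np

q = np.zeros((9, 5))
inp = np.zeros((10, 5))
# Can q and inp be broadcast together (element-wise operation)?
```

No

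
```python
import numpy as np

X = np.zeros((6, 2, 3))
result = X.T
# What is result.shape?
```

(3, 2, 6)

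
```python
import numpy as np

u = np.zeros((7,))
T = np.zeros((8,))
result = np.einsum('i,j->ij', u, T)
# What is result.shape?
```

(7, 8)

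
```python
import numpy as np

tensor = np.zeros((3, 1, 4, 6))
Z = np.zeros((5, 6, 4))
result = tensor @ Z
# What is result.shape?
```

(3, 5, 4, 4)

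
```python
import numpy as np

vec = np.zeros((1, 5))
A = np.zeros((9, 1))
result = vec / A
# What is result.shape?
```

(9, 5)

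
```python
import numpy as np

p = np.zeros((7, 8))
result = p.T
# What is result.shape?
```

(8, 7)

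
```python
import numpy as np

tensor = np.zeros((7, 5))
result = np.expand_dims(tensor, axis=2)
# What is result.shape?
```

(7, 5, 1)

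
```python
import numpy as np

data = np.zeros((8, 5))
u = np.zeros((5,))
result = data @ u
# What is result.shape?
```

(8,)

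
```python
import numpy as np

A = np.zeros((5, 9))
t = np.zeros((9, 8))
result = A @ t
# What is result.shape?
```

(5, 8)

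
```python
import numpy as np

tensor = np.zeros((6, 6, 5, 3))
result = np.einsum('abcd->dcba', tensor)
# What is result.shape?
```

(3, 5, 6, 6)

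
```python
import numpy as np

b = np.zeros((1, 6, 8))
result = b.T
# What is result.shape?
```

(8, 6, 1)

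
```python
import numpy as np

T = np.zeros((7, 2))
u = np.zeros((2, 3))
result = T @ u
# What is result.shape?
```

(7, 3)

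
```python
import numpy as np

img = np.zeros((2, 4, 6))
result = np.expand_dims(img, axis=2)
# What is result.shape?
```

(2, 4, 1, 6)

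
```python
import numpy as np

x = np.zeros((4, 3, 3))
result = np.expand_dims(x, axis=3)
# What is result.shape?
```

(4, 3, 3, 1)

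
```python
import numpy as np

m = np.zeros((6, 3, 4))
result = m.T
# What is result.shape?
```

(4, 3, 6)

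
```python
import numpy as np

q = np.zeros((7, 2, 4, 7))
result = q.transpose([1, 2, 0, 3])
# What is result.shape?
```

(2, 4, 7, 7)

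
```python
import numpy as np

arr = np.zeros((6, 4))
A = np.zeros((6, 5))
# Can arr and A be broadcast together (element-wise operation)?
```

No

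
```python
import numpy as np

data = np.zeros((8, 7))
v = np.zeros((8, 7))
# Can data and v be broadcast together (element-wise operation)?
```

Yes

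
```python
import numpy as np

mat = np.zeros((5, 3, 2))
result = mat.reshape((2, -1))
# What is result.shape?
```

(2, 15)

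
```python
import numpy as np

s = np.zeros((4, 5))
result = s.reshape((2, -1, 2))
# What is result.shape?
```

(2, 5, 2)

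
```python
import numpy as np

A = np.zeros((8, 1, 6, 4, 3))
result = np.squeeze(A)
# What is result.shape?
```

(8, 6, 4, 3)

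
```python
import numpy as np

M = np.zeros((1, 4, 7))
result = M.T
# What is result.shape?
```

(7, 4, 1)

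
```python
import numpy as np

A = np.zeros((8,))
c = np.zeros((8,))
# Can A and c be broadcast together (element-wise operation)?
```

Yes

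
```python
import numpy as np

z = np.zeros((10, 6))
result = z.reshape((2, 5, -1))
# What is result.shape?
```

(2, 5, 6)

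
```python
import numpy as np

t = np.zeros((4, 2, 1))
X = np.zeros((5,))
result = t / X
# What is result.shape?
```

(4, 2, 5)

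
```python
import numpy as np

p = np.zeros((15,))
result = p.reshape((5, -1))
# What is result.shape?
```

(5, 3)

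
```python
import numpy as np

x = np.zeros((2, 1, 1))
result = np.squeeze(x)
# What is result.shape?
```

(2,)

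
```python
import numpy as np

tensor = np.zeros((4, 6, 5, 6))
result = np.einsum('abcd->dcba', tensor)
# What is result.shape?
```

(6, 5, 6, 4)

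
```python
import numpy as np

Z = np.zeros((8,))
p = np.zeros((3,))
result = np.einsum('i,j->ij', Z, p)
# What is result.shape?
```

(8, 3)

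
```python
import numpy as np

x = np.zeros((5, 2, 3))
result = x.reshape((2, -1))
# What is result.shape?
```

(2, 15)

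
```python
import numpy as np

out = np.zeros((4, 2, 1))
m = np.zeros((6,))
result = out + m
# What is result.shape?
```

(4, 2, 6)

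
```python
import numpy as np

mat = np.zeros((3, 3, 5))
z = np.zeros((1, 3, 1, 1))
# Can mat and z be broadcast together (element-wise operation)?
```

Yes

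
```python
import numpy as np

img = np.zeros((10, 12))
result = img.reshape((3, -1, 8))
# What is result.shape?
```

(3, 5, 8)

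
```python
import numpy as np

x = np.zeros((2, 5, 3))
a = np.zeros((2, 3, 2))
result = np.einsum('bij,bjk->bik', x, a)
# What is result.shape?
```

(2, 5, 2)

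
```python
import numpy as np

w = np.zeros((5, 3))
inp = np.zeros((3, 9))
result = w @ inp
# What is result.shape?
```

(5, 9)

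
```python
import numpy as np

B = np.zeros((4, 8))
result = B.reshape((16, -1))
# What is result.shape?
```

(16, 2)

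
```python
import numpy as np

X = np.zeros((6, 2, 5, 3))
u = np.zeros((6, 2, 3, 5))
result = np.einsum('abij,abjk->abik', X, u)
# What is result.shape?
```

(6, 2, 5, 5)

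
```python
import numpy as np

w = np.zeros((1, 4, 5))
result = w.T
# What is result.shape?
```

(5, 4, 1)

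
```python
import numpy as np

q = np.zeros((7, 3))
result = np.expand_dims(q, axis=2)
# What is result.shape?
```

(7, 3, 1)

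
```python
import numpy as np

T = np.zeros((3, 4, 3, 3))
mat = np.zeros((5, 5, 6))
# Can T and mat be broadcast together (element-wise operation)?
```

No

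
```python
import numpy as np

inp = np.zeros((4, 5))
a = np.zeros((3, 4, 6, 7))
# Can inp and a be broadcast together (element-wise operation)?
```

No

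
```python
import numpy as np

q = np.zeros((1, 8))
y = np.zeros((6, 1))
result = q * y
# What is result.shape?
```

(6, 8)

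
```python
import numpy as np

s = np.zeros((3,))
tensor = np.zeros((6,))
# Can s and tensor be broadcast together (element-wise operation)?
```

No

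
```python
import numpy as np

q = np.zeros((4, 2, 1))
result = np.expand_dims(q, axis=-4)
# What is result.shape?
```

(1, 4, 2, 1)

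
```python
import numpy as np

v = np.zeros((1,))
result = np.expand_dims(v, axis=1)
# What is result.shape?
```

(1, 1)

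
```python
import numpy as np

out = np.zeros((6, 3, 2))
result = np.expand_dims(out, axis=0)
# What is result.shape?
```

(1, 6, 3, 2)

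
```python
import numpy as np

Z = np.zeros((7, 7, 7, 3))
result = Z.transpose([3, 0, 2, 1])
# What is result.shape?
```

(3, 7, 7, 7)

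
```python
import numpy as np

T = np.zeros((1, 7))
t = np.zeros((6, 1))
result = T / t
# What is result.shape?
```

(6, 7)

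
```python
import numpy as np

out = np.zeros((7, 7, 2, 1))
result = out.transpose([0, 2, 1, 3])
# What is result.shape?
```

(7, 2, 7, 1)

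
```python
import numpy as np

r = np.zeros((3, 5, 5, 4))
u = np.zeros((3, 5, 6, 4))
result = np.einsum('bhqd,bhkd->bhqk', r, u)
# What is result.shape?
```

(3, 5, 5, 6)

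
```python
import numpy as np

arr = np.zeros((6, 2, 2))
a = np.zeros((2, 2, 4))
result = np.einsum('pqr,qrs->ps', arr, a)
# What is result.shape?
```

(6, 4)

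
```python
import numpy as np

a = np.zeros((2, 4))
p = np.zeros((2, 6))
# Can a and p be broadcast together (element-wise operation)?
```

No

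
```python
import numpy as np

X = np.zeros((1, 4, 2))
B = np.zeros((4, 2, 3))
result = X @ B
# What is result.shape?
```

(4, 4, 3)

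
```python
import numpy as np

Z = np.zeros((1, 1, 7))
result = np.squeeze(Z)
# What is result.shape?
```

(7,)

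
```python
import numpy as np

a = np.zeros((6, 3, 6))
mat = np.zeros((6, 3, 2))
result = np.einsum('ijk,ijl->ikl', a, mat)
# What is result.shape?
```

(6, 6, 2)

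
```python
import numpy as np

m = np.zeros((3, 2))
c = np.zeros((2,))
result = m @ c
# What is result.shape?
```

(3,)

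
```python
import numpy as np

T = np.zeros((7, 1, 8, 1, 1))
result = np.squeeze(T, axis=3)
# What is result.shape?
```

(7, 1, 8, 1)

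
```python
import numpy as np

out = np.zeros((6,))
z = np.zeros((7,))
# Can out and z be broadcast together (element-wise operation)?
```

No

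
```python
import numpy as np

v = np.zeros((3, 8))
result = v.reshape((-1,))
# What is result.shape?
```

(24,)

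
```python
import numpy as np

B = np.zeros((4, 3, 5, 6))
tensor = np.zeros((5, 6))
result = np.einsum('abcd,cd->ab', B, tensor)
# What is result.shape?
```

(4, 3)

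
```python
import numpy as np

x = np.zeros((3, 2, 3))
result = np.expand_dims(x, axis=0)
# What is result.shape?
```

(1, 3, 2, 3)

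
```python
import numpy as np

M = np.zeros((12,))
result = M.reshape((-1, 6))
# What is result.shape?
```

(2, 6)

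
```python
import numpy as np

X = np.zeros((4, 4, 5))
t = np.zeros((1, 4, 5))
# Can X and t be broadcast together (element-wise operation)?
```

Yes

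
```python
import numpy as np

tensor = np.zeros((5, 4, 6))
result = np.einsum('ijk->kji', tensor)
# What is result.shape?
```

(6, 4, 5)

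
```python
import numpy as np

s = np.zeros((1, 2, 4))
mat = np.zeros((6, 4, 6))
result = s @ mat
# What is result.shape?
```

(6, 2, 6)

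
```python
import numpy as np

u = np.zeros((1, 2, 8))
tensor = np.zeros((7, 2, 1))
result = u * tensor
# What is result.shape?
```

(7, 2, 8)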